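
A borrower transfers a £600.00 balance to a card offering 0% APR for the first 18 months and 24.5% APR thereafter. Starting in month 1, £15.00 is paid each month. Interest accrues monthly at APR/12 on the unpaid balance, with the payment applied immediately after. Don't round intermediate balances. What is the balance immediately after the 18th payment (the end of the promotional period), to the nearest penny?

£330.00

Promo months 1–18 at r₀ = 0%/12 = 0; months 19+ at r₁ = 24.5%/12 = 0.0204167.
After month 18 (no interest yet): B = £600.00 − 18·£15.00 = £330.00.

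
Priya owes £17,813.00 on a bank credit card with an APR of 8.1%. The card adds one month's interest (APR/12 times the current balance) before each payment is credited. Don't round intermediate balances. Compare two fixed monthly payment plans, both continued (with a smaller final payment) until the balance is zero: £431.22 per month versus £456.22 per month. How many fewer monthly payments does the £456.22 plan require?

Monthly rate r = 8.1%/12 = 0.675% = 0.00675.
At £431.22/mo: n = ⌈−ln(1 − rB₀/P)/ln(1+r)⌉ = 49 payments (last £254.90); total interest = total paid − £17,813.00 = £3,140.46.
At £456.22/mo: 46 payments (last £216.54); total interest £2,933.44.
Payments saved = 49 − 46 = 3.

3 fewer payments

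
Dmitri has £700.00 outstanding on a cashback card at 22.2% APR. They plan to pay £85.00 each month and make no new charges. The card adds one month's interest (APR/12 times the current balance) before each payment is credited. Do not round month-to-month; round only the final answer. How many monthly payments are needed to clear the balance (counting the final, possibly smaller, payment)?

10 payments

Monthly rate r = 22.2%/12 = 1.85% = 0.0185.
Recurrence: B ← B·(1+r) − £85.00.
Month 1: interest £12.95; balance after payment £627.95.
Month 2: interest £11.62; balance after payment £554.57.
Closed form: n = −ln(1 − rB₀/P)/ln(1+r) = −ln(0.84765)/ln(1.0185) ≈ 9.017, so the balance reaches zero during payment 10.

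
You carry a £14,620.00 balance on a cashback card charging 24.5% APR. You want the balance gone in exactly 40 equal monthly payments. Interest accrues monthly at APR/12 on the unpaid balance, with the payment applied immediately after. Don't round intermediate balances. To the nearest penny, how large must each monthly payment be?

£538.36

Monthly rate r = 24.5%/12 = 2.04167% = 0.0204167.
Level-payment amortization: P = B₀·r / (1 − (1+r)^(−n)) = 14620.00·0.0204167 / (1 − 1.02042^(−40)).
Denominator 1 − (1+r)^(−40) = 0.554448137.
P = 298.492 / 0.554448137 ≈ 538.36.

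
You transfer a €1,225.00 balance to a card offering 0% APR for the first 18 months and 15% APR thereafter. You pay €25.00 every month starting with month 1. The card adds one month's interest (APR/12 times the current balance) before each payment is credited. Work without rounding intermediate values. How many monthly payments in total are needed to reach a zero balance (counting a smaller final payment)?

Promo months 1–18 at r₀ = 0%/12 = 0; months 19+ at r₁ = 15%/12 = 0.0125.
After month 18 (no interest yet): B = €1,225.00 − 18·€25.00 = €775.00.
Then at r₁ with €25.00/mo: n₂ = −ln(1 − r₁·B/P)/ln(1+r₁) ≈ 39.46 → 40 more payments.

58 payments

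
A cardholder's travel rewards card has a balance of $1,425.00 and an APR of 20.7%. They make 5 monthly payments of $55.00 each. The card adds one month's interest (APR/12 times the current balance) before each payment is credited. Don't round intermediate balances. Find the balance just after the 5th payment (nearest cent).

$1,267.57

Monthly rate r = 20.7%/12 = 1.725% = 0.01725.
Each month: B ← B·(1+r) − $55.00.
Month 1: interest $24.58; balance after payment $1,394.58.
Month 2: interest $24.06; balance after payment $1,363.64.
Month 3: interest $23.52; balance after payment $1,332.16.
Month 4: interest $22.98; balance after payment $1,300.14.
Month 5: interest $22.43; balance after payment $1,267.57.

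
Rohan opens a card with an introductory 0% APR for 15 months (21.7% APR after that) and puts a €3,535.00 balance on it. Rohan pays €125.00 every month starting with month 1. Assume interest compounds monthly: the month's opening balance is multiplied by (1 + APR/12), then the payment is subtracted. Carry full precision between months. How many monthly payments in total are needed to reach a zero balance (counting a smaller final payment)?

Promo months 1–15 at r₀ = 0%/12 = 0; months 16+ at r₁ = 21.7%/12 = 0.0180833.
After month 15 (no interest yet): B = €3,535.00 − 15·€125.00 = €1,660.00.
Then at r₁ with €125.00/mo: n₂ = −ln(1 − r₁·B/P)/ln(1+r₁) ≈ 15.32 → 16 more payments.

31 payments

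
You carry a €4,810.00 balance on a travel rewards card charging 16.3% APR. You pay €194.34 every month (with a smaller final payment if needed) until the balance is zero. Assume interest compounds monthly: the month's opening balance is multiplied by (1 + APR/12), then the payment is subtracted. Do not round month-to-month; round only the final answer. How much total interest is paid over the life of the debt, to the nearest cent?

Monthly rate r = 16.3%/12 = 1.35833% = 0.0135833.
Payoff takes n = ⌈−ln(1 − rB₀/P)/ln(1+r)⌉ = ⌈30.371⌉ = 31 payments; the last is €72.43.
Total paid = 30·€194.34 + €72.43 = €5,902.63.
Total interest = total paid − principal = €5,902.63 − €4,810.00 = €1,092.63.

€1,092.63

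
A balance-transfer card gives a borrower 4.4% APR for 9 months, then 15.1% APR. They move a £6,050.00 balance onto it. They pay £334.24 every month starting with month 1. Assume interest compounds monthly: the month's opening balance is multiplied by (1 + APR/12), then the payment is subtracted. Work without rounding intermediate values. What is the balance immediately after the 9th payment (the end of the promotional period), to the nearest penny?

£3,199.94

Promo months 1–9 at r₀ = 4.4%/12 = 0.00366667; months 10+ at r₁ = 15.1%/12 = 0.0125833.
After month 9: iterate B ← B·(1+r₀) − £334.24 for 9 months → £3,199.94.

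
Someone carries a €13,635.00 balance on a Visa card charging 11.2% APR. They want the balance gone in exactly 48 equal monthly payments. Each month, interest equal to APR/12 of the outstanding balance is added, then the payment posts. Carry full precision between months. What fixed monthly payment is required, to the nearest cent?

€353.73

Monthly rate r = 11.2%/12 = 0.933333% = 0.00933333.
Level-payment amortization: P = B₀·r / (1 − (1+r)^(−n)) = 13635.00·0.00933333 / (1 − 1.00933^(−48)).
Denominator 1 − (1+r)^(−48) = 0.359766453.
P = 127.26 / 0.359766453 ≈ 353.73.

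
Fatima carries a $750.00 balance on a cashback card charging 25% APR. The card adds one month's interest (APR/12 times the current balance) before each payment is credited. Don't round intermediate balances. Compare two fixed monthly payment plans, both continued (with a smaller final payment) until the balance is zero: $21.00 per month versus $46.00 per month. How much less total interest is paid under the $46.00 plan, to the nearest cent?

$462.01

Monthly rate r = 25%/12 = 2.08333% = 0.0208333.
At $21.00/mo: n = ⌈−ln(1 − rB₀/P)/ln(1+r)⌉ = 67 payments (last $1.94); total interest = total paid − $750.00 = $637.94.
At $46.00/mo: 21 payments (last $5.93); total interest $175.93.
Interest saved = $637.94 − $175.93 = $462.01.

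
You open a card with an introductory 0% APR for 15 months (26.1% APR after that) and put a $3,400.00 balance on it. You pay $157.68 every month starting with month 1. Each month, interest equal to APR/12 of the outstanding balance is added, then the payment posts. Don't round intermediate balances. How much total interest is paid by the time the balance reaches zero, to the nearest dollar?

$94

Promo months 1–15 at r₀ = 0%/12 = 0; months 16+ at r₁ = 26.1%/12 = 0.02175.
After month 15 (no interest yet): B = $3,400.00 − 15·$157.68 = $1,034.80.
Then at r₁ with $157.68/mo: n₂ = −ln(1 − r₁·B/P)/ln(1+r₁) ≈ 7.16 → 8 more payments.
Total paid = 22·$157.68 + $25.09 = $3,494.05; interest = $3,494.05 − $3,400.00 = $94.05.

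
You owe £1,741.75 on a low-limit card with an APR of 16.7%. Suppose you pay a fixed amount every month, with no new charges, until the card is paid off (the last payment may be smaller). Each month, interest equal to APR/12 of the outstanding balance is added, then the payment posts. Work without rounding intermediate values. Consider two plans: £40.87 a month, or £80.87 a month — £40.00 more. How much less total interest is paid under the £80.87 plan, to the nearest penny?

Monthly rate r = 16.7%/12 = 1.39167% = 0.0139167.
At £40.87/mo: n = ⌈−ln(1 − rB₀/P)/ln(1+r)⌉ = 66 payments (last £2.39); total interest = total paid − £1,741.75 = £917.19.
At £80.87/mo: 26 payments (last £63.14); total interest £343.14.
Interest saved = £917.19 − £343.14 = £574.05.

£574.05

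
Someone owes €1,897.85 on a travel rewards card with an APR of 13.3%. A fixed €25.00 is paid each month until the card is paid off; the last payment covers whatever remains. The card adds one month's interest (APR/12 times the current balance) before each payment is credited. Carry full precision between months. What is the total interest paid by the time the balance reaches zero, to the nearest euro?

Monthly rate r = 13.3%/12 = 1.10833% = 0.0110833.
Payoff takes n = ⌈−ln(1 − rB₀/P)/ln(1+r)⌉ = ⌈167.046⌉ = 168 payments; the last is €1.16.
Total paid = 167·€25.00 + €1.16 = €4,176.16.
Total interest = total paid − principal = €4,176.16 − €1,897.85 = €2,278.31.

€2,278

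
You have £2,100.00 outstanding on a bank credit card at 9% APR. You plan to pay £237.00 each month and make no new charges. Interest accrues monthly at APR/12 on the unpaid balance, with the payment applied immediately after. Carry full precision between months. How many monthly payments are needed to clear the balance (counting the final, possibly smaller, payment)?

10 months

Monthly rate r = 9%/12 = 0.75% = 0.0075.
Recurrence: B ← B·(1+r) − £237.00.
Month 1: interest £15.75; balance after payment £1,878.75.
Month 2: interest £14.09; balance after payment £1,655.84.
Closed form: n = −ln(1 − rB₀/P)/ln(1+r) = −ln(0.93354)/ln(1.0075) ≈ 9.203, so the balance reaches zero during payment 10.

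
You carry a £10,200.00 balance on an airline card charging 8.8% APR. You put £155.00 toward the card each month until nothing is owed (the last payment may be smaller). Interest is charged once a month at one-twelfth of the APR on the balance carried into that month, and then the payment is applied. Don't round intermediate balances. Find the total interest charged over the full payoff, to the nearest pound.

£3,778

Monthly rate r = 8.8%/12 = 0.733333% = 0.00733333.
Payoff takes n = ⌈−ln(1 − rB₀/P)/ln(1+r)⌉ = ⌈90.179⌉ = 91 payments; the last is £27.87.
Total paid = 90·£155.00 + £27.87 = £13,977.87.
Total interest = total paid − principal = £13,977.87 − £10,200.00 = £3,777.87.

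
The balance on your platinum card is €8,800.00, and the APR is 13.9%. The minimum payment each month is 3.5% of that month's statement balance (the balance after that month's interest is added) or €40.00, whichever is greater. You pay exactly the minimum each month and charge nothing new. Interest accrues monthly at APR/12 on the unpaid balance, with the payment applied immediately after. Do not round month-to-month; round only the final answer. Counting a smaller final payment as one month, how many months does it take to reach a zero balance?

120 months

Monthly rate r = 13.9%/12 = 1.15833% = 0.0115833.
While 3.5% of the post-interest balance exceeds €40.00, each month B ← (B·(1+r))·(1 − 0.035), i.e. B shrinks by the factor (1+r)·0.965 = 0.97618.
This holds for months 1–86. Entering month 87 the balance is €1,106.56; 3.5% of the post-interest balance is now below €40.00, so the flat €40.00 minimum applies from here.
From month 87 a fixed €40.00 at rate r clears €1,106.56 in 34 more payments. Total: 86 + 34 = 120 months.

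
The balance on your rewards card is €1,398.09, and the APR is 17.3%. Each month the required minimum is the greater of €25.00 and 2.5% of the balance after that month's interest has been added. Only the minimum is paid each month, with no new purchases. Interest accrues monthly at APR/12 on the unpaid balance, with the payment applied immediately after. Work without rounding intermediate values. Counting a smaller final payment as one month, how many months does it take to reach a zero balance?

Monthly rate r = 17.3%/12 = 1.44167% = 0.0144167.
While 2.5% of the post-interest balance exceeds €25.00, each month B ← (B·(1+r))·(1 − 0.025), i.e. B shrinks by the factor (1+r)·0.975 = 0.98906.
This holds for months 1–32. Entering month 33 the balance is €983.12; 2.5% of the post-interest balance is now below €25.00, so the flat €25.00 minimum applies from here.
From month 33 a fixed €25.00 at rate r clears €983.12 in 59 more payments. Total: 32 + 59 = 91 months.

91 months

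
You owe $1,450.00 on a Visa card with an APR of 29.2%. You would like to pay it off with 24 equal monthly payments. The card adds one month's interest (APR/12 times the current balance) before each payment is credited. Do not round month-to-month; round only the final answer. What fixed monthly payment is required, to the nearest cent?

Monthly rate r = 29.2%/12 = 2.43333% = 0.0243333.
Level-payment amortization: P = B₀·r / (1 − (1+r)^(−n)) = 1450.00·0.0243333 / (1 − 1.02433^(−24)).
Denominator 1 − (1+r)^(−24) = 0.438423835.
P = 35.2833 / 0.438423835 ≈ 80.48.

$80.48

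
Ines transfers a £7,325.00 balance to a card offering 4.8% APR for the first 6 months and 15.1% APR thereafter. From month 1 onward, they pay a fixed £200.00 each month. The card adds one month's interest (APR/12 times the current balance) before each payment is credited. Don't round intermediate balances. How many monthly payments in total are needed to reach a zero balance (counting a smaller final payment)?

47 payments

Promo months 1–6 at r₀ = 4.8%/12 = 0.004; months 7+ at r₁ = 15.1%/12 = 0.0125833.
After month 6: iterate B ← B·(1+r₀) − £200.00 for 6 months → £6,290.50.
Then at r₁ with £200.00/mo: n₂ = −ln(1 − r₁·B/P)/ln(1+r₁) ≈ 40.29 → 41 more payments.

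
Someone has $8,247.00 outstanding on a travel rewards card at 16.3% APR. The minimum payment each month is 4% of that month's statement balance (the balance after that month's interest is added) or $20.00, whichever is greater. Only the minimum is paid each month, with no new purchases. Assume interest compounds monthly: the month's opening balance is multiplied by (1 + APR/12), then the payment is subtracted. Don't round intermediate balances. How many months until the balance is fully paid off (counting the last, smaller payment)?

Monthly rate r = 16.3%/12 = 1.35833% = 0.0135833.
While 4% of the post-interest balance exceeds $20.00, each month B ← (B·(1+r))·(1 − 0.04), i.e. B shrinks by the factor (1+r)·0.96 = 0.97304.
This holds for months 1–104. Entering month 105 the balance is $480.72; 4% of the post-interest balance is now below $20.00, so the flat $20.00 minimum applies from here.
From month 105 a fixed $20.00 at rate r clears $480.72 in 30 more payments. Total: 104 + 30 = 134 months.

134 months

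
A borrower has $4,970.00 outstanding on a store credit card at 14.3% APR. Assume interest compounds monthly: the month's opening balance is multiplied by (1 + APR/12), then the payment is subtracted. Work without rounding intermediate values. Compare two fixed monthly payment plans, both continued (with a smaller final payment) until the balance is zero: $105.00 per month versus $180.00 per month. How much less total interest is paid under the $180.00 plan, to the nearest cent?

Monthly rate r = 14.3%/12 = 1.19167% = 0.0119167.
At $105.00/mo: n = ⌈−ln(1 − rB₀/P)/ln(1+r)⌉ = 71 payments (last $8.96); total interest = total paid − $4,970.00 = $2,388.96.
At $180.00/mo: 34 payments (last $123.45); total interest $1,093.45.
Interest saved = $2,388.96 − $1,093.45 = $1,295.51.

$1,295.51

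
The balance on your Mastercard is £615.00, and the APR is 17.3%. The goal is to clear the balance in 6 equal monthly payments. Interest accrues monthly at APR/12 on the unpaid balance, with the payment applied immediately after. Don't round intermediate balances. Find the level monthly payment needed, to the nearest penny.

Monthly rate r = 17.3%/12 = 1.44167% = 0.0144167.
Level-payment amortization: P = B₀·r / (1 − (1+r)^(−n)) = 615.00·0.0144167 / (1 − 1.01442^(−6)).
Denominator 1 − (1+r)^(−6) = 0.0822978605.
P = 8.86625 / 0.0822978605 ≈ 107.73.

£107.73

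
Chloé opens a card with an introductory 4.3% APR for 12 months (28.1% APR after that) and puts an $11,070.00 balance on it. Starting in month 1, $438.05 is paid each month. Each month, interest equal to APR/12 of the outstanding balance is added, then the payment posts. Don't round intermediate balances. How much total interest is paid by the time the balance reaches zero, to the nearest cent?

Promo months 1–12 at r₀ = 4.3%/12 = 0.00358333; months 13+ at r₁ = 28.1%/12 = 0.0234167.
After month 12: iterate B ← B·(1+r₀) − $438.05 for 12 months → $6,194.06.
Then at r₁ with $438.05/mo: n₂ = −ln(1 − r₁·B/P)/ln(1+r₁) ≈ 17.37 → 18 more payments.
Total paid = 29·$438.05 + $164.83 = $12,868.28; interest = $12,868.28 − $11,070.00 = $1,798.28.

$1,798.28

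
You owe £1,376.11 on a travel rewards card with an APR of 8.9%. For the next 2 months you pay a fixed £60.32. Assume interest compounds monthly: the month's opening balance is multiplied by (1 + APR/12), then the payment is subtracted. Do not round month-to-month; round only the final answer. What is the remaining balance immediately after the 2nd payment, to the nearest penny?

£1,275.51

Monthly rate r = 8.9%/12 = 0.741667% = 0.00741667.
Each month: B ← B·(1+r) − £60.32.
Month 1: interest £10.21; balance after payment £1,326.00.
Month 2: interest £9.83; balance after payment £1,275.51.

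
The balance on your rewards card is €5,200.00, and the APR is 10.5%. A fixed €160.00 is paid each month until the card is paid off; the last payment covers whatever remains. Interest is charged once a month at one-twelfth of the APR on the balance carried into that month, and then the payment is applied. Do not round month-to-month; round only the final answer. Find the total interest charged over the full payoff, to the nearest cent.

Monthly rate r = 10.5%/12 = 0.875% = 0.00875.
Payoff takes n = ⌈−ln(1 − rB₀/P)/ln(1+r)⌉ = ⌈38.407⌉ = 39 payments; the last is €65.28.
Total paid = 38·€160.00 + €65.28 = €6,145.28.
Total interest = total paid − principal = €6,145.28 − €5,200.00 = €945.28.

€945.28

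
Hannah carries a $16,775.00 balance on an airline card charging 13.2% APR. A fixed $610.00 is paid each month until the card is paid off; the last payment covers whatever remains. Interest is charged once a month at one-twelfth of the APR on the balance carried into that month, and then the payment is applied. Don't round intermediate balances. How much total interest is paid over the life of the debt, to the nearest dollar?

Monthly rate r = 13.2%/12 = 1.1% = 0.011.
Payoff takes n = ⌈−ln(1 − rB₀/P)/ln(1+r)⌉ = ⌈32.930⌉ = 33 payments; the last is $567.55.
Total paid = 32·$610.00 + $567.55 = $20,087.55.
Total interest = total paid − principal = $20,087.55 − $16,775.00 = $3,312.55.

$3,313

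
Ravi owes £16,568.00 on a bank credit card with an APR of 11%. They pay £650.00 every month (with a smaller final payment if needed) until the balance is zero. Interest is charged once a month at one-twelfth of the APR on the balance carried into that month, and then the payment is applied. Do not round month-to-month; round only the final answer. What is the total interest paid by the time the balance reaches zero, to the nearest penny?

£2,388.95

Monthly rate r = 11%/12 = 0.916667% = 0.00916667.
Payoff takes n = ⌈−ln(1 − rB₀/P)/ln(1+r)⌉ = ⌈29.164⌉ = 30 payments; the last is £106.95.
Total paid = 29·£650.00 + £106.95 = £18,956.95.
Total interest = total paid − principal = £18,956.95 − £16,568.00 = £2,388.95.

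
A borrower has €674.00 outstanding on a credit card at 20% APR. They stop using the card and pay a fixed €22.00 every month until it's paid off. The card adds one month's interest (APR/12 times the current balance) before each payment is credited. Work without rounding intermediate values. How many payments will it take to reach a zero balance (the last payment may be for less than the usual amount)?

44 months

Monthly rate r = 20%/12 = 1.66667% = 0.0166667.
Recurrence: B ← B·(1+r) − €22.00.
Month 1: interest €11.23; balance after payment €663.23.
Month 2: interest €11.05; balance after payment €652.29.
Closed form: n = −ln(1 − rB₀/P)/ln(1+r) = −ln(0.48939)/ln(1.01667) ≈ 43.232, so the balance reaches zero during payment 44.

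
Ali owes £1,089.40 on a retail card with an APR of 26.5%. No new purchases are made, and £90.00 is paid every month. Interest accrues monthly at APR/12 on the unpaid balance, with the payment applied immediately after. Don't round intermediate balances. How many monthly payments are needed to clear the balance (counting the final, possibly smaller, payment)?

Monthly rate r = 26.5%/12 = 2.20833% = 0.0220833.
Recurrence: B ← B·(1+r) − £90.00.
Month 1: interest £24.06; balance after payment £1,023.46.
Month 2: interest £22.60; balance after payment £956.06.
Closed form: n = −ln(1 − rB₀/P)/ln(1+r) = −ln(0.73269)/ln(1.02208) ≈ 14.239, so the balance reaches zero during payment 15.

15 payments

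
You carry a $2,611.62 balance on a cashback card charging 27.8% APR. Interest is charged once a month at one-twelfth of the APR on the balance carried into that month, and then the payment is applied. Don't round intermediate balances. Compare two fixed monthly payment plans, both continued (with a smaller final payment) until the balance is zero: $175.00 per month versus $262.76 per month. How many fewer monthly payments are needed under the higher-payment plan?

7 fewer payments

Monthly rate r = 27.8%/12 = 2.31667% = 0.0231667.
At $175.00/mo: n = ⌈−ln(1 − rB₀/P)/ln(1+r)⌉ = 19 payments (last $92.12); total interest = total paid − $2,611.62 = $630.50.
At $262.76/mo: 12 payments (last $112.87); total interest $391.61.
Payments saved = 19 − 12 = 7.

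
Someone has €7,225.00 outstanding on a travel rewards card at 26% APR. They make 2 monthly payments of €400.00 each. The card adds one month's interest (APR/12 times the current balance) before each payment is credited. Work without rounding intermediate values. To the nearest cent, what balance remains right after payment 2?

Monthly rate r = 26%/12 = 2.16667% = 0.0216667.
Each month: B ← B·(1+r) − €400.00.
Month 1: interest €156.54; balance after payment €6,981.54.
Month 2: interest €151.27; balance after payment €6,732.81.

€6,732.81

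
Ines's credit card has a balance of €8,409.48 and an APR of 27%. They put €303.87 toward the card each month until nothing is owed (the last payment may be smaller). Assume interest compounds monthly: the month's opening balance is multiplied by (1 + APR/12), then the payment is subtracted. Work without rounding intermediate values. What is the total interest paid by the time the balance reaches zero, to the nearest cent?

Monthly rate r = 27%/12 = 2.25% = 0.0225.
Payoff takes n = ⌈−ln(1 − rB₀/P)/ln(1+r)⌉ = ⌈43.804⌉ = 44 payments; the last is €244.73.
Total paid = 43·€303.87 + €244.73 = €13,311.14.
Total interest = total paid − principal = €13,311.14 − €8,409.48 = €4,901.66.

€4,901.66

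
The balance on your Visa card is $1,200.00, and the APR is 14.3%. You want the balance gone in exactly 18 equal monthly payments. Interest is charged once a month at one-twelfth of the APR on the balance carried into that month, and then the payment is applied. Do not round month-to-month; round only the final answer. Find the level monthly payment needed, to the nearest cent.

Monthly rate r = 14.3%/12 = 1.19167% = 0.0119167.
Level-payment amortization: P = B₀·r / (1 − (1+r)^(−n)) = 1200.00·0.0119167 / (1 − 1.01192^(−18)).
Denominator 1 − (1+r)^(−18) = 0.192031334.
P = 14.3 / 0.192031334 ≈ 74.47.

$74.47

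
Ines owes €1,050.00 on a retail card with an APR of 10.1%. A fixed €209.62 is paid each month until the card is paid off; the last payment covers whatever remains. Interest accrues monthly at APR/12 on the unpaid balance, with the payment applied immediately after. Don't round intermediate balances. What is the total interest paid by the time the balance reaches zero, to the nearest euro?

€27

Monthly rate r = 10.1%/12 = 0.841667% = 0.00841667.
Payoff takes n = ⌈−ln(1 − rB₀/P)/ln(1+r)⌉ = ⌈5.139⌉ = 6 payments; the last is €29.29.
Total paid = 5·€209.62 + €29.29 = €1,077.39.
Total interest = total paid − principal = €1,077.39 − €1,050.00 = €27.39.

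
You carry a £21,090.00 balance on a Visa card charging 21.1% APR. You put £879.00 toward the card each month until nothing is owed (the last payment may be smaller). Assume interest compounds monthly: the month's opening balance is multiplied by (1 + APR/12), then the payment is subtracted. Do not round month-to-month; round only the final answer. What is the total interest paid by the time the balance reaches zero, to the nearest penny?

Monthly rate r = 21.1%/12 = 1.75833% = 0.0175833.
Payoff takes n = ⌈−ln(1 − rB₀/P)/ln(1+r)⌉ = ⌈31.438⌉ = 32 payments; the last is £386.52.
Total paid = 31·£879.00 + £386.52 = £27,635.52.
Total interest = total paid − principal = £27,635.52 − £21,090.00 = £6,545.52.

£6,545.52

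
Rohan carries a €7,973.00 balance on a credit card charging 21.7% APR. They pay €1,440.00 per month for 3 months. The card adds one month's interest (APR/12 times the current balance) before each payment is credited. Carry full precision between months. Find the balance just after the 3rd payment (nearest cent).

€4,014.81

Monthly rate r = 21.7%/12 = 1.80833% = 0.0180833.
Each month: B ← B·(1+r) − €1,440.00.
Month 1: interest €144.18; balance after payment €6,677.18.
Month 2: interest €120.75; balance after payment €5,357.92.
Month 3: interest €96.89; balance after payment €4,014.81.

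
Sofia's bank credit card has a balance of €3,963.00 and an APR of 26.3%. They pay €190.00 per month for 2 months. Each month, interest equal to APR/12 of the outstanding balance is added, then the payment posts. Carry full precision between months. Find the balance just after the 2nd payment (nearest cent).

€3,754.45

Monthly rate r = 26.3%/12 = 2.19167% = 0.0219167.
Each month: B ← B·(1+r) − €190.00.
Month 1: interest €86.86; balance after payment €3,859.86.
Month 2: interest €84.60; balance after payment €3,754.45.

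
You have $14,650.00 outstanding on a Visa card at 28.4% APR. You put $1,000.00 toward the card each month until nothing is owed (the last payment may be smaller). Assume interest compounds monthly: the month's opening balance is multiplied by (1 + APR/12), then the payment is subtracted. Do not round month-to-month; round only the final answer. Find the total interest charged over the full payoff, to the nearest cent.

Monthly rate r = 28.4%/12 = 2.36667% = 0.0236667.
Payoff takes n = ⌈−ln(1 − rB₀/P)/ln(1+r)⌉ = ⌈18.201⌉ = 19 payments; the last is $203.12.
Total paid = 18·$1,000.00 + $203.12 = $18,203.12.
Total interest = total paid − principal = $18,203.12 − $14,650.00 = $3,553.12.

$3,553.12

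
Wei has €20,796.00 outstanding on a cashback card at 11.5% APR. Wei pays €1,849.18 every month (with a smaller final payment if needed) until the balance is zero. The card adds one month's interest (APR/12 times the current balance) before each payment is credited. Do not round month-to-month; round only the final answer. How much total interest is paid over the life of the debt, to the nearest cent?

€1,313.92

Monthly rate r = 11.5%/12 = 0.958333% = 0.00958333.
Payoff takes n = ⌈−ln(1 − rB₀/P)/ln(1+r)⌉ = ⌈11.956⌉ = 12 payments; the last is €1,768.94.
Total paid = 11·€1,849.18 + €1,768.94 = €22,109.92.
Total interest = total paid − principal = €22,109.92 − €20,796.00 = €1,313.92.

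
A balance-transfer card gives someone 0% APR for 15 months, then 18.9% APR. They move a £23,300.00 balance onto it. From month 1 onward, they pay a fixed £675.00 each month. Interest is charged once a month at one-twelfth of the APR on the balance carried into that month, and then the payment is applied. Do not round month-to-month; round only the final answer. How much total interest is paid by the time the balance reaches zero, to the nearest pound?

£2,693

Promo months 1–15 at r₀ = 0%/12 = 0; months 16+ at r₁ = 18.9%/12 = 0.01575.
After month 15 (no interest yet): B = £23,300.00 − 15·£675.00 = £13,175.00.
Then at r₁ with £675.00/mo: n₂ = −ln(1 − r₁·B/P)/ln(1+r₁) ≈ 23.51 → 24 more payments.
Total paid = 38·£675.00 + £342.54 = £25,992.54; interest = £25,992.54 − £23,300.00 = £2,692.54.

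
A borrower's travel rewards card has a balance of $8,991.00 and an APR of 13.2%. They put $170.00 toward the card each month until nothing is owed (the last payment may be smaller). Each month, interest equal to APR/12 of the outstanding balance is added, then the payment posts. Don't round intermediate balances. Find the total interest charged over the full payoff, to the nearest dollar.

Monthly rate r = 13.2%/12 = 1.1% = 0.011.
Payoff takes n = ⌈−ln(1 − rB₀/P)/ln(1+r)⌉ = ⌈79.683⌉ = 80 payments; the last is $116.28.
Total paid = 79·$170.00 + $116.28 = $13,546.28.
Total interest = total paid − principal = $13,546.28 − $8,991.00 = $4,555.28.

$4,555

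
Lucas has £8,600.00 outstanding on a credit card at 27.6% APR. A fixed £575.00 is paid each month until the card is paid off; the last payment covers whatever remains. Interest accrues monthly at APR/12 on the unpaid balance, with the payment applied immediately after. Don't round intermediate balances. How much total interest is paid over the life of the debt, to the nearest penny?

£2,062.23

Monthly rate r = 27.6%/12 = 2.3% = 0.023.
Payoff takes n = ⌈−ln(1 − rB₀/P)/ln(1+r)⌉ = ⌈18.540⌉ = 19 payments; the last is £312.23.
Total paid = 18·£575.00 + £312.23 = £10,662.23.
Total interest = total paid − principal = £10,662.23 − £8,600.00 = £2,062.23.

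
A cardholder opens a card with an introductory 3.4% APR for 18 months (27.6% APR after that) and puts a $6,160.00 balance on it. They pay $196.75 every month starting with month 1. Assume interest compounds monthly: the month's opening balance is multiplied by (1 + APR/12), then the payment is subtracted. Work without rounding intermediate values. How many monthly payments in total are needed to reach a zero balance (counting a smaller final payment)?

Promo months 1–18 at r₀ = 3.4%/12 = 0.00283333; months 19+ at r₁ = 27.6%/12 = 0.023.
After month 18: iterate B ← B·(1+r₀) − $196.75 for 18 months → $2,853.75.
Then at r₁ with $196.75/mo: n₂ = −ln(1 − r₁·B/P)/ln(1+r₁) ≈ 17.85 → 18 more payments.

36 payments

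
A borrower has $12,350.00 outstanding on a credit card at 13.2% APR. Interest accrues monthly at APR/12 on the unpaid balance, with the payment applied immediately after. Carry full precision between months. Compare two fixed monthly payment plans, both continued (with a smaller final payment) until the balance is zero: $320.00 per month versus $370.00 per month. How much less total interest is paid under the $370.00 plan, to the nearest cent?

Monthly rate r = 13.2%/12 = 1.1% = 0.011.
At $320.00/mo: n = ⌈−ln(1 − rB₀/P)/ln(1+r)⌉ = 51 payments (last $163.46); total interest = total paid − $12,350.00 = $3,813.46.
At $370.00/mo: 42 payments (last $304.80); total interest $3,124.80.
Interest saved = $3,813.46 − $3,124.80 = $688.66.

$688.66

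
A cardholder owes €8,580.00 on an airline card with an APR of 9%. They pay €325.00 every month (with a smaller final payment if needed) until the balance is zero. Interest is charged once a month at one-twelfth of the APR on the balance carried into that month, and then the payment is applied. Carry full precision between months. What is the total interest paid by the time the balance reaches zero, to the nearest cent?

Monthly rate r = 9%/12 = 0.75% = 0.0075.
Payoff takes n = ⌈−ln(1 − rB₀/P)/ln(1+r)⌉ = ⌈29.530⌉ = 30 payments; the last is €172.47.
Total paid = 29·€325.00 + €172.47 = €9,597.47.
Total interest = total paid − principal = €9,597.47 − €8,580.00 = €1,017.47.

€1,017.47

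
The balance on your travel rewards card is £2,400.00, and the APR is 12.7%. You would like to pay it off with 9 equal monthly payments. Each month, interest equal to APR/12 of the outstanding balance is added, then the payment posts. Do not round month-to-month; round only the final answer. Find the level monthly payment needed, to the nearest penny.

£280.98

Monthly rate r = 12.7%/12 = 1.05833% = 0.0105833.
Level-payment amortization: P = B₀·r / (1 − (1+r)^(−n)) = 2400.00·0.0105833 / (1 − 1.01058^(−9)).
Denominator 1 − (1+r)^(−9) = 0.0903992363.
P = 25.4 / 0.0903992363 ≈ 280.98.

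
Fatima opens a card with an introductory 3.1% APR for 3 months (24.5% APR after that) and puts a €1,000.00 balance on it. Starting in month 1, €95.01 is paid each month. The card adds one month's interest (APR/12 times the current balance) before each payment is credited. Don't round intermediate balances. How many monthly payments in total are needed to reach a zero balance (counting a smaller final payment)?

12 payments

Promo months 1–3 at r₀ = 3.1%/12 = 0.00258333; months 4+ at r₁ = 24.5%/12 = 0.0204167.
After month 3: iterate B ← B·(1+r₀) − €95.01 for 3 months → €722.00.
Then at r₁ with €95.01/mo: n₂ = −ln(1 − r₁·B/P)/ln(1+r₁) ≈ 8.34 → 9 more payments.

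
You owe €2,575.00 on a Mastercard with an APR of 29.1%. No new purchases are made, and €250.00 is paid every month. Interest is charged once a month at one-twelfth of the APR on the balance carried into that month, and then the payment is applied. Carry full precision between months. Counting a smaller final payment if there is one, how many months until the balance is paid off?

12 payments

Monthly rate r = 29.1%/12 = 2.425% = 0.02425.
Recurrence: B ← B·(1+r) − €250.00.
Month 1: interest €62.44; balance after payment €2,387.44.
Month 2: interest €57.90; balance after payment €2,195.34.
Closed form: n = −ln(1 − rB₀/P)/ln(1+r) = −ln(0.75023)/ln(1.02425) ≈ 11.994, so the balance reaches zero during payment 12.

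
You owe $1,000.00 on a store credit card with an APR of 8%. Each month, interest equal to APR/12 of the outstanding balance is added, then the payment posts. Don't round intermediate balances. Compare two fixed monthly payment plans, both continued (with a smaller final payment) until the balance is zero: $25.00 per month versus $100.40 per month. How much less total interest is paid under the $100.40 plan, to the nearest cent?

Monthly rate r = 8%/12 = 0.666667% = 0.00666667.
At $25.00/mo: n = ⌈−ln(1 − rB₀/P)/ln(1+r)⌉ = 47 payments (last $16.97); total interest = total paid − $1,000.00 = $166.97.
At $100.40/mo: 11 payments (last $34.27); total interest $38.27.
Interest saved = $166.97 − $38.27 = $128.70.

$128.70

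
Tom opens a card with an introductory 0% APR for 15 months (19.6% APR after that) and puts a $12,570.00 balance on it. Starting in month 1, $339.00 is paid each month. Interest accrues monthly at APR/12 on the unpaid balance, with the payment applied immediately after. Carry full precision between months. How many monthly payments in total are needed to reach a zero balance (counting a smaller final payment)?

Promo months 1–15 at r₀ = 0%/12 = 0; months 16+ at r₁ = 19.6%/12 = 0.0163333.
After month 15 (no interest yet): B = $12,570.00 − 15·$339.00 = $7,485.00.
Then at r₁ with $339.00/mo: n₂ = −ln(1 − r₁·B/P)/ln(1+r₁) ≈ 27.61 → 28 more payments.

43 months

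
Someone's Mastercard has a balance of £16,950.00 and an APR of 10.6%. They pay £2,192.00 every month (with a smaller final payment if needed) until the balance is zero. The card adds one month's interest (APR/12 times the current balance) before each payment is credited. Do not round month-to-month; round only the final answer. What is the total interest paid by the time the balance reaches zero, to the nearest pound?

Monthly rate r = 10.6%/12 = 0.883333% = 0.00883333.
Payoff takes n = ⌈−ln(1 − rB₀/P)/ln(1+r)⌉ = ⌈8.045⌉ = 9 payments; the last is £98.52.
Total paid = 8·£2,192.00 + £98.52 = £17,634.52.
Total interest = total paid − principal = £17,634.52 − £16,950.00 = £684.52.

£685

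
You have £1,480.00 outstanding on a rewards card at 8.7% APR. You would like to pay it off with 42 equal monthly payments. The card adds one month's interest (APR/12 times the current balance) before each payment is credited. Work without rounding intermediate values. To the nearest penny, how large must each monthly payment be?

£41.00

Monthly rate r = 8.7%/12 = 0.725% = 0.00725.
Level-payment amortization: P = B₀·r / (1 − (1+r)^(−n)) = 1480.00·0.00725 / (1 − 1.00725^(−42)).
Denominator 1 − (1+r)^(−42) = 0.261697387.
P = 10.73 / 0.261697387 ≈ 41.00.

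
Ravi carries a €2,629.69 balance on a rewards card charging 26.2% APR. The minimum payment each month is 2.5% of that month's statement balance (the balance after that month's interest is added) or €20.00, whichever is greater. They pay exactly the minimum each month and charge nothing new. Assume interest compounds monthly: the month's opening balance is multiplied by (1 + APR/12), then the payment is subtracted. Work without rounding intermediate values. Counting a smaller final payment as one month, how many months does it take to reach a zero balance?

416 months

Monthly rate r = 26.2%/12 = 2.18333% = 0.0218333.
While 2.5% of the post-interest balance exceeds €20.00, each month B ← (B·(1+r))·(1 − 0.025), i.e. B shrinks by the factor (1+r)·0.975 = 0.99629.
This holds for months 1–326. Entering month 327 the balance is €782.19; 2.5% of the post-interest balance is now below €20.00, so the flat €20.00 minimum applies from here.
From month 327 a fixed €20.00 at rate r clears €782.19 in 90 more payments. Total: 326 + 90 = 416 months.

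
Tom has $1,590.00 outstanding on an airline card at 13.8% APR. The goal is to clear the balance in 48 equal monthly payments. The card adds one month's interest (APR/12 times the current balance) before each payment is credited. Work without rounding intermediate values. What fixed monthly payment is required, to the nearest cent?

Monthly rate r = 13.8%/12 = 1.15% = 0.0115.
Level-payment amortization: P = B₀·r / (1 − (1+r)^(−n)) = 1590.00·0.0115 / (1 − 1.0115^(−48)).
Denominator 1 − (1+r)^(−48) = 0.422386388.
P = 18.285 / 0.422386388 ≈ 43.29.

$43.29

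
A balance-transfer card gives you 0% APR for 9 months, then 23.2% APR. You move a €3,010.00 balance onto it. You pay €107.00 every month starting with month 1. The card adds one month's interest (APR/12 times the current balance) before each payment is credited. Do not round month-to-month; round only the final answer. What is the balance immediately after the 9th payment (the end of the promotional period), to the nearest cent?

€2,047.00

Promo months 1–9 at r₀ = 0%/12 = 0; months 10+ at r₁ = 23.2%/12 = 0.0193333.
After month 9 (no interest yet): B = €3,010.00 − 9·€107.00 = €2,047.00.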